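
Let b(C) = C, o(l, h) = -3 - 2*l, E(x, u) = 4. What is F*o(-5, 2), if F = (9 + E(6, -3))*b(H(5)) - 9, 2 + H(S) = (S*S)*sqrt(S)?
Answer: -245 + 2275*sqrt(5) ≈ 4842.1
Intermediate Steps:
H(S) = -2 + S**(5/2) (H(S) = -2 + (S*S)*sqrt(S) = -2 + S**2*sqrt(S) = -2 + S**(5/2))
F = -35 + 325*sqrt(5) (F = (9 + 4)*(-2 + 5**(5/2)) - 9 = 13*(-2 + 25*sqrt(5)) - 9 = (-26 + 325*sqrt(5)) - 9 = -35 + 325*sqrt(5) ≈ 691.72)
F*o(-5, 2) = (-35 + 325*sqrt(5))*(-3 - 2*(-5)) = (-35 + 325*sqrt(5))*(-3 + 10) = (-35 + 325*sqrt(5))*7 = -245 + 2275*sqrt(5)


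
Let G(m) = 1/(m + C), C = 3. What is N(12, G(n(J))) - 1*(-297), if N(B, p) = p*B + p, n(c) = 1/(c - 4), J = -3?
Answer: 6031/20 ≈ 301.55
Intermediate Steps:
n(c) = 1/(-4 + c)
G(m) = 1/(3 + m) (G(m) = 1/(m + 3) = 1/(3 + m))
N(B, p) = p + B*p (N(B, p) = B*p + p = p + B*p)
N(12, G(n(J))) - 1*(-297) = (1 + 12)/(3 + 1/(-4 - 3)) - 1*(-297) = 13/(3 + 1/(-7)) + 297 = 13/(3 - ⅐) + 297 = 13/(20/7) + 297 = (7/20)*13 + 297 = 91/20 + 297 = 6031/20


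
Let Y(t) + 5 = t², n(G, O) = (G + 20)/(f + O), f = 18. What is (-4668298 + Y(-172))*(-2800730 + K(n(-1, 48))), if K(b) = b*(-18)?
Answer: 142910058520553/11 ≈ 1.2992e+13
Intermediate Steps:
n(G, O) = (20 + G)/(18 + O) (n(G, O) = (G + 20)/(18 + O) = (20 + G)/(18 + O))
Y(t) = -5 + t²
K(b) = -18*b
(-4668298 + Y(-172))*(-2800730 + K(n(-1, 48))) = (-4668298 + (-5 + (-172)²))*(-2800730 - 18*(20 - 1)/(18 + 48)) = (-4668298 + (-5 + 29584))*(-2800730 - 18*19/66) = (-4668298 + 29579)*(-2800730 - 3*19/11) = -4638719*(-2800730 - 18*19/66) = -4638719*(-2800730 - 57/11) = -4638719*(-30808087/11) = 142910058520553/11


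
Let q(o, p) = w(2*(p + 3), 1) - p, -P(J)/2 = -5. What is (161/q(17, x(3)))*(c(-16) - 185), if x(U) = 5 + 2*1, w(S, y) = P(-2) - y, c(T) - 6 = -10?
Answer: -30429/2 ≈ -15215.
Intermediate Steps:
c(T) = -4 (c(T) = 6 - 10 = -4)
P(J) = 10 (P(J) = -2*(-5) = 10)
w(S, y) = 10 - y
x(U) = 7 (x(U) = 5 + 2 = 7)
q(o, p) = 9 - p (q(o, p) = (10 - 1*1) - p = (10 - 1) - p = 9 - p)
(161/q(17, x(3)))*(c(-16) - 185) = (161/(9 - 1*7))*(-4 - 185) = (161/(9 - 7))*(-189) = (161/2)*(-189) = -30429/2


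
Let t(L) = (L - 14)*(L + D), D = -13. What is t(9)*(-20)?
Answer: -400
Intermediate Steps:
t(L) = (-14 + L)*(-13 + L) (t(L) = (L - 14)*(L - 13) = (-14 + L)*(-13 + L))
t(9)*(-20) = (182 + 9**2 - 27*9)*(-20) = (182 + 81 - 243)*(-20) = 20*(-20) = -400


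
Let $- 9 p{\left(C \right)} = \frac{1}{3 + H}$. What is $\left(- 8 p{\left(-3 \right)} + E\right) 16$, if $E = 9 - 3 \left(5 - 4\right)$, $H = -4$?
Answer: $\frac{736}{9} \approx 81.778$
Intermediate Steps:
$p{\left(C \right)} = \frac{1}{9}$ ($p{\left(C \right)} = - \frac{1}{9 \left(3 - 4\right)} = - \frac{1}{9 \left(-1\right)} = \left(- \frac{1}{9}\right) \left(-1\right) = \frac{1}{9}$)
$E = 6$ ($E = 9 - 3 = 6$)
$\left(- 8 p{\left(-3 \right)} + E\right) 16 = \left(\left(-8\right) \frac{1}{9} + 6\right) 16 = \left(- \frac{8}{9} + 6\right) 16 = \frac{46}{9} \cdot 16 = \frac{736}{9}$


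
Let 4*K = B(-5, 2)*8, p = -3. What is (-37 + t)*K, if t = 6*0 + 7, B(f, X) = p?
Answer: 180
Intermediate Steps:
B(f, X) = -3
t = 7 (t = 0 + 7 = 7)
K = -6 (K = (-3*8)/4 = (¼)*(-24) = -6)
(-37 + t)*K = (-37 + 7)*(-6) = -30*(-6) = 180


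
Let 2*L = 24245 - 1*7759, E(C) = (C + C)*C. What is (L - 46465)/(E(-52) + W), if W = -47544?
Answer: 19111/21068 ≈ 0.90711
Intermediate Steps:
E(C) = 2*C² (E(C) = (2*C)*C = 2*C²)
L = 8243 (L = (24245 - 1*7759)/2 = (24245 - 7759)/2 = (½)*16486 = 8243)
(L - 46465)/(E(-52) + W) = (8243 - 46465)/(2*(-52)² - 47544) = -38222/(2*2704 - 47544) = -38222/(5408 - 47544) = -38222/(-42136) = -38222*(-1/42136) = 19111/21068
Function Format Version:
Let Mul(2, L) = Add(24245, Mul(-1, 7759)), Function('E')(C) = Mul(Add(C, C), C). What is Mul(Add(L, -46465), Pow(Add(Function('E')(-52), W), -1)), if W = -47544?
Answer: Rational(19111, 21068) ≈ 0.90711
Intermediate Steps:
Function('E')(C) = Mul(2, Pow(C, 2)) (Function('E')(C) = Mul(Mul(2, C), C) = Mul(2, Pow(C, 2)))
L = 8243 (L = Mul(Rational(1, 2), Add(24245, Mul(-1, 7759))) = Mul(Rational(1, 2), Add(24245, -7759)) = Mul(Rational(1, 2), 16486) = 8243)
Mul(Add(L, -46465), Pow(Add(Function('E')(-52), W), -1)) = Mul(Add(8243, -46465), Pow(Add(Mul(2, Pow(-52, 2)), -47544), -1)) = Mul(-38222, Pow(Add(Mul(2, 2704), -47544), -1)) = Mul(-38222, Pow(Add(5408, -47544), -1)) = Mul(-38222, Pow(-42136, -1)) = Mul(-38222, Rational(-1, 42136)) = Rational(19111, 21068)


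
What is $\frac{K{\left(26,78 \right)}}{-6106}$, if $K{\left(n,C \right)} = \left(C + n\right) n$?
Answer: $- \frac{1352}{3053} \approx -0.44284$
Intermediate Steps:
$K{\left(n,C \right)} = n \left(C + n\right)$
$\frac{K{\left(26,78 \right)}}{-6106} = \frac{26 \left(78 + 26\right)}{-6106} = 26 \cdot 104 \left(- \frac{1}{6106}\right) = 2704 \left(- \frac{1}{6106}\right) = - \frac{1352}{3053}$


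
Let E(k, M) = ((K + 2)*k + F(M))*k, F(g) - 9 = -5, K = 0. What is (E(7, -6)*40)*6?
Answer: 30240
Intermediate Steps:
F(g) = 4 (F(g) = 9 - 5 = 4)
E(k, M) = k*(4 + 2*k) (E(k, M) = ((0 + 2)*k + 4)*k = (2*k + 4)*k = (4 + 2*k)*k = k*(4 + 2*k))
(E(7, -6)*40)*6 = ((2*7*(2 + 7))*40)*6 = ((2*7*9)*40)*6 = (126*40)*6 = 5040*6 = 30240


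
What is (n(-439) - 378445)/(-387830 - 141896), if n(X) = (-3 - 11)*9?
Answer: 378571/529726 ≈ 0.71465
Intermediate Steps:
n(X) = -126 (n(X) = -14*9 = -126)
(n(-439) - 378445)/(-387830 - 141896) = (-126 - 378445)/(-387830 - 141896) = -378571/(-529726) = -378571*(-1/529726) = 378571/529726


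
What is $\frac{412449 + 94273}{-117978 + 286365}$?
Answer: $\frac{506722}{168387} \approx 3.0093$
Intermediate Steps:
$\frac{412449 + 94273}{-117978 + 286365} = \frac{506722}{168387}$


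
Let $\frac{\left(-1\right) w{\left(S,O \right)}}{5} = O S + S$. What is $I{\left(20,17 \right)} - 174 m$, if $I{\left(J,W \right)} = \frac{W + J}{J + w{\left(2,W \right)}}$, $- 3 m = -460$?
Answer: $- \frac{4268837}{160} \approx -26680.0$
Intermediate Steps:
$m = \frac{460}{3}$ ($m = \left(- \frac{1}{3}\right) \left(-460\right) = \frac{460}{3} \approx 153.33$)
$w{\left(S,O \right)} = - 5 S - 5 O S$ ($w{\left(S,O \right)} = - 5 \left(O S + S\right) = - 5 \left(S + O S\right) = - 5 S - 5 O S$)
$I{\left(J,W \right)} = \frac{J + W}{-10 + J - 10 W}$ ($I{\left(J,W \right)} = \frac{W + J}{J - 10 \left(1 + W\right)} = \frac{J + W}{J - \left(10 + 10 W\right)} = \frac{J + W}{-10 + J - 10 W}$)
$I{\left(20,17 \right)} - 174 m = \frac{20 + 17}{-10 + 20 - 170} - 26680 = \frac{1}{-10 + 20 - 170} \cdot 37 - 26680 = \frac{1}{-160} \cdot 37 - 26680 = \left(- \frac{1}{160}\right) 37 - 26680 = - \frac{37}{160} - 26680 = - \frac{4268837}{160}$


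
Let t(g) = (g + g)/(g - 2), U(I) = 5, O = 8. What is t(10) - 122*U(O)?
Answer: -1215/2 ≈ -607.50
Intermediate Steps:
t(g) = 2*g/(-2 + g) (t(g) = (2*g)/(-2 + g) = 2*g/(-2 + g))
t(10) - 122*U(O) = 2*10/(-2 + 10) - 122*5 = 2*10/8 - 610 = 2*10*(⅛) - 610 = 5/2 - 610 = -1215/2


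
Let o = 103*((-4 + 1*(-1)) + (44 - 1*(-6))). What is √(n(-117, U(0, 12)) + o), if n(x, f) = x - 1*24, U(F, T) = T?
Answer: √4494 ≈ 67.037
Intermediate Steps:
n(x, f) = -24 + x (n(x, f) = x - 24 = -24 + x)
o = 4635 (o = 103*((-4 - 1) + (44 + 6)) = 103*(-5 + 50) = 103*45 = 4635)
√(n(-117, U(0, 12)) + o) = √((-24 - 117) + 4635) = √(-141 + 4635) = √4494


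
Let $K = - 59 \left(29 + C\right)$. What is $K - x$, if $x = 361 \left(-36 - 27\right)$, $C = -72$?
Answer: $25280$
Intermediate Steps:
$x = -22743$ ($x = 361 \left(-36 - 27\right) = 361 \left(-63\right) = -22743$)
$K = 2537$ ($K = - 59 \left(29 - 72\right) = \left(-59\right) \left(-43\right) = 2537$)
$K - x = 2537 - -22743 = 2537 + 22743 = 25280$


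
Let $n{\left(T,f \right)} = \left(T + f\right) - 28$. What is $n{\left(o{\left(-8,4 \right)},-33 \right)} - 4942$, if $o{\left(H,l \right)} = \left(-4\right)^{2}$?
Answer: $-4987$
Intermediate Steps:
$o{\left(H,l \right)} = 16$
$n{\left(T,f \right)} = -28 + T + f$
$n{\left(o{\left(-8,4 \right)},-33 \right)} - 4942 = \left(-28 + 16 - 33\right) - 4942 = -45 - 4942 = -4987$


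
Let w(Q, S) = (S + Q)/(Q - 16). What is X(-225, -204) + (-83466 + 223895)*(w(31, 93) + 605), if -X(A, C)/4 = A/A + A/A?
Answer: 1291806251/15 ≈ 8.6120e+7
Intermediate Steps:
X(A, C) = -8 (X(A, C) = -4*(A/A + A/A) = -4*(1 + 1) = -4*2 = -8)
w(Q, S) = (Q + S)/(-16 + Q)
X(-225, -204) + (-83466 + 223895)*(w(31, 93) + 605) = -8 + (-83466 + 223895)*((31 + 93)/(-16 + 31) + 605) = -8 + 140429*(124/15 + 605) = -8 + 140429*(9199/15) = -8 + 1291806371/15 = 1291806251/15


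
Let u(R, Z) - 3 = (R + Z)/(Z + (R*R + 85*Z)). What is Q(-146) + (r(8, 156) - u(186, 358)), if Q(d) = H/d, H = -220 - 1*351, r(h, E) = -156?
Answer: -185071167/1193258 ≈ -155.10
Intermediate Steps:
H = -571 (H = -220 - 351 = -571)
Q(d) = -571/d
u(R, Z) = 3 + (R + Z)/(R² + 86*Z) (u(R, Z) = 3 + (R + Z)/(Z + (R*R + 85*Z)) = 3 + (R + Z)/(Z + (R² + 85*Z)) = 3 + (R + Z)/(R² + 86*Z))
Q(-146) + (r(8, 156) - u(186, 358)) = -571/(-146) + (-156 - (186 + 3*186² + 259*358)/(186² + 86*358)) = -571*(-1/146) + (-156 - (186 + 3*34596 + 92722)/(34596 + 30788)) = 571/146 + (-156 - (186 + 103788 + 92722)/65384) = 571/146 + (-156 - 196696/65384) = 571/146 + (-156 - 1*24587/8173) = 571/146 + (-156 - 24587/8173) = 571/146 - 1299575/8173 = -185071167/1193258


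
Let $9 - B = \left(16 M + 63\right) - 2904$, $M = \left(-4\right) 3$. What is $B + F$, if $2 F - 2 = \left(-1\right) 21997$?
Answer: $- \frac{15911}{2} \approx -7955.5$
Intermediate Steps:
$M = -12$
$F = - \frac{21995}{2}$ ($F = 1 + \frac{\left(-1\right) 21997}{2} = 1 + \frac{1}{2} \left(-21997\right) = 1 - \frac{21997}{2} = - \frac{21995}{2} \approx -10998.0$)
$B = 3042$ ($B = 9 - \left(\left(16 \left(-12\right) + 63\right) - 2904\right) = 9 - \left(\left(-192 + 63\right) - 2904\right) = 9 - \left(-129 - 2904\right) = 9 - -3033 = 9 + 3033 = 3042$)
$B + F = 3042 - \frac{21995}{2} = - \frac{15911}{2}$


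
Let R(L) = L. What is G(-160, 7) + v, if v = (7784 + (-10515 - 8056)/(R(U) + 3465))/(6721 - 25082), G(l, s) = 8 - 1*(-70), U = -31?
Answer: 698759841/9007382 ≈ 77.576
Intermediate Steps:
G(l, s) = 78 (G(l, s) = 8 + 70 = 78)
v = -3815955/9007382 (v = (7784 + (-10515 - 8056)/(-31 + 3465))/(6721 - 25082) = (7784 - 18571/3434)/(-18361) = (7784 - 18571*1/3434)*(-1/18361) = (7784 - 18571/3434)*(-1/18361) = (26711685/3434)*(-1/18361) = -3815955/9007382 ≈ -0.42365)
G(-160, 7) + v = 78 - 3815955/9007382 = 698759841/9007382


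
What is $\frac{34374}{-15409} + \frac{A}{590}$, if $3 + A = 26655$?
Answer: $\frac{195200004}{4545655} \approx 42.942$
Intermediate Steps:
$A = 26652$ ($A = -3 + 26655 = 26652$)
$\frac{34374}{-15409} + \frac{A}{590} = \frac{34374}{-15409} + \frac{26652}{590} = 34374 \left(- \frac{1}{15409}\right) + 26652 \cdot \frac{1}{590} = - \frac{34374}{15409} + \frac{13326}{295} = \frac{195200004}{4545655}$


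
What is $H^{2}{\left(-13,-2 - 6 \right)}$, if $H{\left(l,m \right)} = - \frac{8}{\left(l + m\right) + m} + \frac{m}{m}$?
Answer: $\frac{1369}{841} \approx 1.6278$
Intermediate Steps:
$H{\left(l,m \right)} = 1 - \frac{8}{l + 2 m}$ ($H{\left(l,m \right)} = - \frac{8}{l + 2 m} + 1 = 1 - \frac{8}{l + 2 m}$)
$H^{2}{\left(-13,-2 - 6 \right)} = \left(\frac{-8 - 13 + 2 \left(-2 - 6\right)}{-13 + 2 \left(-2 - 6\right)}\right)^{2} = \left(\frac{-8 - 13 + 2 \left(-8\right)}{-13 + 2 \left(-8\right)}\right)^{2} = \left(\frac{-8 - 13 - 16}{-13 - 16}\right)^{2} = \left(\frac{1}{-29} \left(-37\right)\right)^{2} = \left(\left(- \frac{1}{29}\right) \left(-37\right)\right)^{2} = \left(\frac{37}{29}\right)^{2} = \frac{1369}{841}$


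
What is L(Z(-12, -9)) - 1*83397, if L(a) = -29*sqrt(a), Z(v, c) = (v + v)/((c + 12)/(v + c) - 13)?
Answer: -83397 - 29*sqrt(966)/23 ≈ -83436.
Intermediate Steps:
Z(v, c) = 2*v/(-13 + (12 + c)/(c + v)) (Z(v, c) = (2*v)/((12 + c)/(c + v) - 13) = (2*v)/(-13 + (12 + c)/(c + v)) = 2*v/(-13 + (12 + c)/(c + v)))
L(Z(-12, -9)) - 1*83397 = -29*6*sqrt(14)*sqrt(-1/(-12 + 12*(-9) + 13*(-12))) - 1*83397 = -29*6*sqrt(14)*sqrt(-1/(-12 - 108 - 156)) - 83397 = -29*6*sqrt(14)*sqrt(-1/(-276)) - 83397 = -29*sqrt(966)/23 - 83397 = -83397 - 29*sqrt(966)/23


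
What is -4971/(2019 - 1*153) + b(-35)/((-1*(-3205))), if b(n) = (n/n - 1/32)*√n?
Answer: -1657/622 + 31*I*√35/102560 ≈ -2.664 + 0.0017882*I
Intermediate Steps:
b(n) = 31*√n/32 (b(n) = (1 - 1*1/32)*√n = (1 - 1/32)*√n = 31*√n/32)
-4971/(2019 - 1*153) + b(-35)/((-1*(-3205))) = -4971/(2019 - 1*153) + (31*√(-35)/32)/((-1*(-3205))) = -4971/(2019 - 153) + (31*(I*√35)/32)/3205 = -4971/1866 + (31*I*√35/32)*(1/3205) = -4971*1/1866 + 31*I*√35/102560 = -1657/622 + 31*I*√35/102560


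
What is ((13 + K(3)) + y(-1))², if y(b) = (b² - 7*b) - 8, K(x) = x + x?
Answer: 361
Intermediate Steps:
K(x) = 2*x
y(b) = -8 + b² - 7*b
((13 + K(3)) + y(-1))² = ((13 + 2*3) + (-8 + (-1)² - 7*(-1)))² = ((13 + 6) + (-8 + 1 + 7))² = (19 + 0)² = 19² = 361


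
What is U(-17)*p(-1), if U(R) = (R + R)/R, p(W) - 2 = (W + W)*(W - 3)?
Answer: 20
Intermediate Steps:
p(W) = 2 + 2*W*(-3 + W) (p(W) = 2 + (W + W)*(W - 3) = 2 + (2*W)*(-3 + W) = 2 + 2*W*(-3 + W))
U(R) = 2 (U(R) = (2*R)/R = 2)
U(-17)*p(-1) = 2*(2 - 6*(-1) + 2*(-1)²) = 2*(2 + 6 + 2*1) = 2*(2 + 6 + 2) = 2*10 = 20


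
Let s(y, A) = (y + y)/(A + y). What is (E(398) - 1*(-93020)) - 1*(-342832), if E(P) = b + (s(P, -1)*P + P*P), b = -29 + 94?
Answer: 236262245/397 ≈ 5.9512e+5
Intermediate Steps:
b = 65
s(y, A) = 2*y/(A + y) (s(y, A) = (2*y)/(A + y) = 2*y/(A + y))
E(P) = 65 + P**2 + 2*P**2/(-1 + P) (E(P) = 65 + ((2*P/(-1 + P))*P + P*P) = 65 + (2*P**2/(-1 + P) + P**2) = 65 + (P**2 + 2*P**2/(-1 + P)) = 65 + P**2 + 2*P**2/(-1 + P))
(E(398) - 1*(-93020)) - 1*(-342832) = ((-65 + 398**2 + 398**3 + 65*398)/(-1 + 398) - 1*(-93020)) - 1*(-342832) = ((-65 + 158404 + 63044792 + 25870)/397 + 93020) + 342832 = ((1/397)*63229001 + 93020) + 342832 = (63229001/397 + 93020) + 342832 = 100157941/397 + 342832 = 236262245/397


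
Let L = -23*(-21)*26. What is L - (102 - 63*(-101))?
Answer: 6093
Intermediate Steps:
L = 12558 (L = 483*26 = 12558)
L - (102 - 63*(-101)) = 12558 - (102 - 63*(-101)) = 12558 - (102 + 6363) = 12558 - 1*6465 = 12558 - 6465 = 6093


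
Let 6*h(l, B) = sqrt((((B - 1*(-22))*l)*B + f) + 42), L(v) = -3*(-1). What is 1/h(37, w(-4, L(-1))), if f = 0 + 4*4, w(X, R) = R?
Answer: 6*sqrt(2833)/2833 ≈ 0.11273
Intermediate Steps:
L(v) = 3
f = 16 (f = 0 + 16 = 16)
h(l, B) = sqrt(58 + B*l*(22 + B))/6 (h(l, B) = sqrt((((B - 1*(-22))*l)*B + 16) + 42)/6 = sqrt((((B + 22)*l)*B + 16) + 42)/6 = sqrt((((22 + B)*l)*B + 16) + 42)/6 = sqrt(((l*(22 + B))*B + 16) + 42)/6 = sqrt((B*l*(22 + B) + 16) + 42)/6 = sqrt((16 + B*l*(22 + B)) + 42)/6 = sqrt(58 + B*l*(22 + B))/6)
1/h(37, w(-4, L(-1))) = 1/(sqrt(58 + 37*3**2 + 22*3*37)/6) = 1/(sqrt(58 + 37*9 + 2442)/6) = 1/(sqrt(58 + 333 + 2442)/6) = 1/(sqrt(2833)/6) = 6*sqrt(2833)/2833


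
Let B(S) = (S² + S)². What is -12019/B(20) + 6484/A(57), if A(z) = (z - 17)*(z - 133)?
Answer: -1053853/478800 ≈ -2.2010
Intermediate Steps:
B(S) = (S + S²)²
A(z) = (-133 + z)*(-17 + z) (A(z) = (-17 + z)*(-133 + z) = (-133 + z)*(-17 + z))
-12019/B(20) + 6484/A(57) = -12019*1/(400*(1 + 20)²) + 6484/(2261 + 57² - 150*57) = -12019/(400*21²) + 6484/(2261 + 3249 - 8550) = -12019/(400*441) + 6484/(-3040) = -12019/176400 + 6484*(-1/3040) = -12019*1/176400 - 1621/760 = -1717/25200 - 1621/760 = -1053853/478800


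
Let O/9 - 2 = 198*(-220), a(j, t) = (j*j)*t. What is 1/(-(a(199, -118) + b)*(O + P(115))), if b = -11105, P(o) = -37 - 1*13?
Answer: -1/1836474265656 ≈ -5.4452e-13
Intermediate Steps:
P(o) = -50 (P(o) = -37 - 13 = -50)
a(j, t) = t*j² (a(j, t) = j²*t = t*j²)
O = -392022 (O = 18 + 9*(198*(-220)) = 18 + 9*(-43560) = 18 - 392040 = -392022)
1/(-(a(199, -118) + b)*(O + P(115))) = 1/(-(-118*199² - 11105)*(-392022 - 50)) = 1/(-(-118*39601 - 11105)*(-392072)) = 1/(-(-4672918 - 11105)*(-392072)) = 1/(-(-4684023)*(-392072)) = 1/(-1*1836474265656) = 1/(-1836474265656) = -1/1836474265656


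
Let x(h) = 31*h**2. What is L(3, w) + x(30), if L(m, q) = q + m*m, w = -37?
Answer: 27872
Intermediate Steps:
L(m, q) = q + m**2
L(3, w) + x(30) = (-37 + 3**2) + 31*30**2 = (-37 + 9) + 31*900 = -28 + 27900 = 27872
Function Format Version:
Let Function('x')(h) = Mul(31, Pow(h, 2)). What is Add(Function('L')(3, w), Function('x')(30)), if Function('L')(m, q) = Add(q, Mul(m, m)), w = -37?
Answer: 27872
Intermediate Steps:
Function('L')(m, q) = Add(q, Pow(m, 2))
Add(Function('L')(3, w), Function('x')(30)) = Add(Add(-37, Pow(3, 2)), Mul(31, Pow(30, 2))) = Add(Add(-37, 9), Mul(31, 900)) = Add(-28, 27900) = 27872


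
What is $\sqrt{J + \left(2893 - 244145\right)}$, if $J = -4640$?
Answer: $2 i \sqrt{61473} \approx 495.88 i$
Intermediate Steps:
$\sqrt{J + \left(2893 - 244145\right)} = \sqrt{-4640 + \left(2893 - 244145\right)} = \sqrt{-4640 - 241252} = \sqrt{-245892} = 2 i \sqrt{61473}$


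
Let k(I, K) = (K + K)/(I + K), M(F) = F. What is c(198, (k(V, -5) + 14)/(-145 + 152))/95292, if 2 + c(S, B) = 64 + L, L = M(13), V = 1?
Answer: 25/31764 ≈ 0.00078705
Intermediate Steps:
L = 13
k(I, K) = 2*K/(I + K) (k(I, K) = (2*K)/(I + K) = 2*K/(I + K))
c(S, B) = 75 (c(S, B) = -2 + (64 + 13) = -2 + 77 = 75)
c(198, (k(V, -5) + 14)/(-145 + 152))/95292 = 75/95292 = 75*(1/95292) = 25/31764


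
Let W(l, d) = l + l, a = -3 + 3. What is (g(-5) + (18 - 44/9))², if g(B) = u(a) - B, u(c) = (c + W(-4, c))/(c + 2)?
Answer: 16129/81 ≈ 199.12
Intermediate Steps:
a = 0
W(l, d) = 2*l
u(c) = (-8 + c)/(2 + c) (u(c) = (c + 2*(-4))/(c + 2) = (c - 8)/(2 + c) = (-8 + c)/(2 + c))
g(B) = -4 - B (g(B) = (-8 + 0)/(2 + 0) - B = -8/2 - B = (½)*(-8) - B = -4 - B)
(g(-5) + (18 - 44/9))² = ((-4 - 1*(-5)) + (18 - 44/9))² = ((-4 + 5) + (18 - 44/9))² = (1 + (18 - 1*44/9))² = (1 + (18 - 44/9))² = (1 + 118/9)² = (127/9)² = 16129/81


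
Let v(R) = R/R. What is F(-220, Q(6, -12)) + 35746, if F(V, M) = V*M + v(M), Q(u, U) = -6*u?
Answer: 43667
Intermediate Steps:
v(R) = 1
F(V, M) = 1 + M*V (F(V, M) = V*M + 1 = M*V + 1 = 1 + M*V)
F(-220, Q(6, -12)) + 35746 = (1 - 6*6*(-220)) + 35746 = (1 - 36*(-220)) + 35746 = (1 + 7920) + 35746 = 7921 + 35746 = 43667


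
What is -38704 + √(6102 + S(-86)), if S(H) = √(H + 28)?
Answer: -38704 + √(6102 + I*√58) ≈ -38626.0 + 0.048747*I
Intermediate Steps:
S(H) = √(28 + H)
-38704 + √(6102 + S(-86)) = -38704 + √(6102 + √(28 - 86)) = -38704 + √(6102 + √(-58)) = -38704 + √(6102 + I*√58)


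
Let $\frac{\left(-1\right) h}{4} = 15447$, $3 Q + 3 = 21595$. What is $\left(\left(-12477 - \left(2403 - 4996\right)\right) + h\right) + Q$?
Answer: $- \frac{193424}{3} \approx -64475.0$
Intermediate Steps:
$Q = \frac{21592}{3}$ ($Q = -1 + \frac{1}{3} \cdot 21595 = -1 + \frac{21595}{3} = \frac{21592}{3} \approx 7197.3$)
$h = -61788$ ($h = \left(-4\right) 15447 = -61788$)
$\left(\left(-12477 - \left(2403 - 4996\right)\right) + h\right) + Q = \left(\left(-12477 - \left(2403 - 4996\right)\right) - 61788\right) + \frac{21592}{3} = \left(\left(-12477 - -2593\right) - 61788\right) + \frac{21592}{3} = \left(\left(-12477 + 2593\right) - 61788\right) + \frac{21592}{3} = \left(-9884 - 61788\right) + \frac{21592}{3} = -71672 + \frac{21592}{3} = - \frac{193424}{3}$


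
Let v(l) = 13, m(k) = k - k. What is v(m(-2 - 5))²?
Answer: 169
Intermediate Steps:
m(k) = 0
v(m(-2 - 5))² = 13² = 169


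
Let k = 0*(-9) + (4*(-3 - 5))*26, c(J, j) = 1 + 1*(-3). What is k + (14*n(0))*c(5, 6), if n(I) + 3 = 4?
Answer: -860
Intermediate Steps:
n(I) = 1 (n(I) = -3 + 4 = 1)
c(J, j) = -2 (c(J, j) = 1 - 3 = -2)
k = -832 (k = 0 + (4*(-8))*26 = 0 - 32*26 = 0 - 832 = -832)
k + (14*n(0))*c(5, 6) = -832 + (14*1)*(-2) = -832 + 14*(-2) = -832 - 28 = -860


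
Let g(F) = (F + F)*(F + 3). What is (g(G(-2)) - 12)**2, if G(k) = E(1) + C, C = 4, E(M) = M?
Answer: 4624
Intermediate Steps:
G(k) = 5 (G(k) = 1 + 4 = 5)
g(F) = 2*F*(3 + F) (g(F) = (2*F)*(3 + F) = 2*F*(3 + F))
(g(G(-2)) - 12)**2 = (2*5*(3 + 5) - 12)**2 = (2*5*8 - 12)**2 = (80 - 12)**2 = 68**2 = 4624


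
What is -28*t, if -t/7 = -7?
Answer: -1372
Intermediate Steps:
t = 49 (t = -7*(-7) = 49)
-28*t = -28*49 = -1372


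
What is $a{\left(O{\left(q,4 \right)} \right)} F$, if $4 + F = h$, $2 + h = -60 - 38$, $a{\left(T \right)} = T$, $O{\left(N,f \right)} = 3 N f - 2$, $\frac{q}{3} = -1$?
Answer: $3952$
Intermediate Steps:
$q = -3$ ($q = 3 \left(-1\right) = -3$)
$O{\left(N,f \right)} = -2 + 3 N f$ ($O{\left(N,f \right)} = 3 N f - 2 = -2 + 3 N f$)
$h = -100$ ($h = -2 - 98 = -100$)
$F = -104$ ($F = -4 - 100 = -104$)
$a{\left(O{\left(q,4 \right)} \right)} F = \left(-2 + 3 \left(-3\right) 4\right) \left(-104\right) = \left(-2 - 36\right) \left(-104\right) = \left(-38\right) \left(-104\right) = 3952$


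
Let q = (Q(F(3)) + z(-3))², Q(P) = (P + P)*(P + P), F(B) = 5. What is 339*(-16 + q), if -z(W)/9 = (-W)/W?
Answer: 4022235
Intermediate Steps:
z(W) = 9 (z(W) = -9*(-W)/W = -9*(-1) = 9)
Q(P) = 4*P² (Q(P) = (2*P)*(2*P) = 4*P²)
q = 11881 (q = (4*5² + 9)² = (4*25 + 9)² = (100 + 9)² = 109² = 11881)
339*(-16 + q) = 339*(-16 + 11881) = 339*11865 = 4022235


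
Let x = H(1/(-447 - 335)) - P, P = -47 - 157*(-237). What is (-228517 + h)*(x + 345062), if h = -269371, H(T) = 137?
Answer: -153367925856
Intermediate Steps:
P = 37162 (P = -47 + 37209 = 37162)
x = -37025 (x = 137 - 1*37162 = 137 - 37162 = -37025)
(-228517 + h)*(x + 345062) = (-228517 - 269371)*(-37025 + 345062) = -497888*308037 = -153367925856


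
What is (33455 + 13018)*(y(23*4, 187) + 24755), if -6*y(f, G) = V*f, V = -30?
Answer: 1171816695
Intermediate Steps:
y(f, G) = 5*f (y(f, G) = -(-5)*f = 5*f)
(33455 + 13018)*(y(23*4, 187) + 24755) = (33455 + 13018)*(5*(23*4) + 24755) = 46473*(5*92 + 24755) = 46473*(460 + 24755) = 46473*25215 = 1171816695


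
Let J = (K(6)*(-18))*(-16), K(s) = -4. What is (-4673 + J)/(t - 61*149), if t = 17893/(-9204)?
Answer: 53613300/83673049 ≈ 0.64075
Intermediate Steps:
t = -17893/9204 (t = 17893*(-1/9204) = -17893/9204 ≈ -1.9440)
J = -1152 (J = -4*(-18)*(-16) = 72*(-16) = -1152)
(-4673 + J)/(t - 61*149) = (-4673 - 1152)/(-17893/9204 - 61*149) = -5825/(-17893/9204 - 9089) = -5825/(-83673049/9204) = -5825*(-9204/83673049) = 53613300/83673049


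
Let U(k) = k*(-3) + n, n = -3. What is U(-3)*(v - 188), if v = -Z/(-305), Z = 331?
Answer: -342054/305 ≈ -1121.5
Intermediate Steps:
U(k) = -3 - 3*k (U(k) = k*(-3) - 3 = -3*k - 3 = -3 - 3*k)
v = 331/305 (v = -1*331/(-305) = -331*(-1/305) = 331/305 ≈ 1.0852)
U(-3)*(v - 188) = (-3 - 3*(-3))*(331/305 - 188) = (-3 + 9)*(-57009/305) = 6*(-57009/305) = -342054/305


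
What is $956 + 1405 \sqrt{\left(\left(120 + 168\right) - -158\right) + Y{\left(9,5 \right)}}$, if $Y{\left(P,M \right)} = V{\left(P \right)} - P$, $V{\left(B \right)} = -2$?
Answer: $956 + 1405 \sqrt{435} \approx 30260.0$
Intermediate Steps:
$Y{\left(P,M \right)} = -2 - P$
$956 + 1405 \sqrt{\left(\left(120 + 168\right) - -158\right) + Y{\left(9,5 \right)}} = 956 + 1405 \sqrt{\left(\left(120 + 168\right) - -158\right) - 11} = 956 + 1405 \sqrt{\left(288 + 158\right) - 11} = 956 + 1405 \sqrt{446 - 11} = 956 + 1405 \sqrt{435}$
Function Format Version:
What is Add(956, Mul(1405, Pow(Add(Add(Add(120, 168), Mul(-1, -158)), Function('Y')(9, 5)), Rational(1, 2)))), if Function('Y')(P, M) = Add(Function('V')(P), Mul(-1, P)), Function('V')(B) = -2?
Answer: Add(956, Mul(1405, Pow(435, Rational(1, 2)))) ≈ 30260.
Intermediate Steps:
Function('Y')(P, M) = Add(-2, Mul(-1, P))
Add(956, Mul(1405, Pow(Add(Add(Add(120, 168), Mul(-1, -158)), Function('Y')(9, 5)), Rational(1, 2)))) = Add(956, Mul(1405, Pow(Add(Add(Add(120, 168), Mul(-1, -158)), Add(-2, Mul(-1, 9))), Rational(1, 2)))) = Add(956, Mul(1405, Pow(Add(Add(288, 158), Add(-2, -9)), Rational(1, 2)))) = Add(956, Mul(1405, Pow(Add(446, -11), Rational(1, 2)))) = Add(956, Mul(1405, Pow(435, Rational(1, 2))))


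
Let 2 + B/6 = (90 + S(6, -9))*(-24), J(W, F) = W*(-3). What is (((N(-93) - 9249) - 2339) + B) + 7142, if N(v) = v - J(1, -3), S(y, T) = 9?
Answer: -18804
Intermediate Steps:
J(W, F) = -3*W
N(v) = 3 + v (N(v) = v - (-3) = v - 1*(-3) = v + 3 = 3 + v)
B = -14268 (B = -12 + 6*((90 + 9)*(-24)) = -12 + 6*(99*(-24)) = -12 + 6*(-2376) = -12 - 14256 = -14268)
(((N(-93) - 9249) - 2339) + B) + 7142 = ((((3 - 93) - 9249) - 2339) - 14268) + 7142 = (((-90 - 9249) - 2339) - 14268) + 7142 = ((-9339 - 2339) - 14268) + 7142 = (-11678 - 14268) + 7142 = -25946 + 7142 = -18804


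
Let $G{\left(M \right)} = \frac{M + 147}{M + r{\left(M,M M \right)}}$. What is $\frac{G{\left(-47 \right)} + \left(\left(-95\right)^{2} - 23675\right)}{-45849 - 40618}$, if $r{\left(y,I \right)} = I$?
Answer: $\frac{15836600}{93470827} \approx 0.16943$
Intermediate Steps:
$G{\left(M \right)} = \frac{147 + M}{M + M^{2}}$ ($G{\left(M \right)} = \frac{M + 147}{M + M M} = \frac{147 + M}{M + M^{2}}$)
$\frac{G{\left(-47 \right)} + \left(\left(-95\right)^{2} - 23675\right)}{-45849 - 40618} = \frac{\frac{147 - 47}{\left(-47\right) \left(1 - 47\right)} + \left(\left(-95\right)^{2} - 23675\right)}{-45849 - 40618} = \frac{\left(- \frac{1}{47}\right) \frac{1}{-46} \cdot 100 + \left(9025 - 23675\right)}{-86467} = \left(\left(- \frac{1}{47}\right) \left(- \frac{1}{46}\right) 100 - 14650\right) \left(- \frac{1}{86467}\right) = \left(\frac{50}{1081} - 14650\right) \left(- \frac{1}{86467}\right) = \left(- \frac{15836600}{1081}\right) \left(- \frac{1}{86467}\right) = \frac{15836600}{93470827}$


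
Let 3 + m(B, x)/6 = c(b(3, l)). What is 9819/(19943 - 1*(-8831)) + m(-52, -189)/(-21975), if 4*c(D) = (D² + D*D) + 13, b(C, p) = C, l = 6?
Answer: 35825411/105384775 ≈ 0.33995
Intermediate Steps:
c(D) = 13/4 + D²/2 (c(D) = ((D² + D*D) + 13)/4 = ((D² + D²) + 13)/4 = (2*D² + 13)/4 = (13 + 2*D²)/4 = 13/4 + D²/2)
m(B, x) = 57/2 (m(B, x) = -18 + 6*(13/4 + (½)*3²) = -18 + 6*(13/4 + (½)*9) = -18 + 6*(13/4 + 9/2) = -18 + 6*(31/4) = -18 + 93/2 = 57/2)
9819/(19943 - 1*(-8831)) + m(-52, -189)/(-21975) = 9819/(19943 - 1*(-8831)) + (57/2)/(-21975) = 9819/(19943 + 8831) + (57/2)*(-1/21975) = 9819/28774 - 19/14650 = 35825411/105384775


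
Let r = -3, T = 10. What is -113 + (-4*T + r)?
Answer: -156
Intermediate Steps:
-113 + (-4*T + r) = -113 + (-4*10 - 3) = -113 + (-40 - 3) = -113 - 43 = -156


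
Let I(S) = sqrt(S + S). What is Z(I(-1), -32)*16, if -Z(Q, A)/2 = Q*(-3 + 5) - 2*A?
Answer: -2048 - 64*I*sqrt(2) ≈ -2048.0 - 90.51*I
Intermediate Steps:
I(S) = sqrt(2)*sqrt(S) (I(S) = sqrt(2*S) = sqrt(2)*sqrt(S))
Z(Q, A) = -4*Q + 4*A (Z(Q, A) = -2*(Q*(-3 + 5) - 2*A) = -2*(Q*2 - 2*A) = -2*(2*Q - 2*A) = -2*(-2*A + 2*Q) = -4*Q + 4*A)
Z(I(-1), -32)*16 = (-4*sqrt(2)*sqrt(-1) + 4*(-32))*16 = (-4*sqrt(2)*I - 128)*16 = (-4*I*sqrt(2) - 128)*16 = (-128 - 4*I*sqrt(2))*16 = -2048 - 64*I*sqrt(2)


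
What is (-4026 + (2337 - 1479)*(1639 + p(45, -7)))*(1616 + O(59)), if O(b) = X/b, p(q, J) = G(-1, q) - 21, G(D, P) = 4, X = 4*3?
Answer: 132320753400/59 ≈ 2.2427e+9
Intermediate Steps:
X = 12
p(q, J) = -17 (p(q, J) = 4 - 21 = -17)
O(b) = 12/b
(-4026 + (2337 - 1479)*(1639 + p(45, -7)))*(1616 + O(59)) = (-4026 + (2337 - 1479)*(1639 - 17))*(1616 + 12/59) = (-4026 + 858*1622)*(1616 + 12*(1/59)) = (-4026 + 1391676)*(1616 + 12/59) = 1387650*(95356/59) = 132320753400/59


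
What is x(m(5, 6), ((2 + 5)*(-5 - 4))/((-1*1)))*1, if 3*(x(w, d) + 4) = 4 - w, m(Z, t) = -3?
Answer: -5/3 ≈ -1.6667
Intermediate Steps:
x(w, d) = -8/3 - w/3 (x(w, d) = -4 + (4 - w)/3 = -4 + (4/3 - w/3) = -8/3 - w/3)
x(m(5, 6), ((2 + 5)*(-5 - 4))/((-1*1)))*1 = (-8/3 - ⅓*(-3))*1 = (-8/3 + 1)*1 = -5/3*1 = -5/3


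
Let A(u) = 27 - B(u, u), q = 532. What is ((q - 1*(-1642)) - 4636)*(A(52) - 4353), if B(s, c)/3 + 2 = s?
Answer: 11019912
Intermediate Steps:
B(s, c) = -6 + 3*s
A(u) = 33 - 3*u (A(u) = 27 - (-6 + 3*u) = 27 + (6 - 3*u) = 33 - 3*u)
((q - 1*(-1642)) - 4636)*(A(52) - 4353) = ((532 - 1*(-1642)) - 4636)*((33 - 3*52) - 4353) = ((532 + 1642) - 4636)*((33 - 156) - 4353) = (2174 - 4636)*(-123 - 4353) = -2462*(-4476) = 11019912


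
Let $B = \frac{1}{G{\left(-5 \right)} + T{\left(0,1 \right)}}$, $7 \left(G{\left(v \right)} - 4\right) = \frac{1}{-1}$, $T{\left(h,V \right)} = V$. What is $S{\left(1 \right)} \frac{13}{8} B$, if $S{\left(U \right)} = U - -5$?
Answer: $\frac{273}{136} \approx 2.0074$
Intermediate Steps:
$G{\left(v \right)} = \frac{27}{7}$ ($G{\left(v \right)} = 4 + \frac{1}{7 \left(-1\right)} = 4 + \frac{1}{7} \left(-1\right) = 4 - \frac{1}{7} = \frac{27}{7}$)
$S{\left(U \right)} = 5 + U$ ($S{\left(U \right)} = U + 5 = 5 + U$)
$B = \frac{7}{34}$ ($B = \frac{1}{\frac{27}{7} + 1} = \frac{1}{\frac{34}{7}} = \frac{7}{34} \approx 0.20588$)
$S{\left(1 \right)} \frac{13}{8} B = \left(5 + 1\right) \frac{13}{8} \cdot \frac{7}{34} = 6 \cdot 13 \cdot \frac{1}{8} \cdot \frac{7}{34} = 6 \cdot \frac{13}{8} \cdot \frac{7}{34} = \frac{39}{4} \cdot \frac{7}{34} = \frac{273}{136}$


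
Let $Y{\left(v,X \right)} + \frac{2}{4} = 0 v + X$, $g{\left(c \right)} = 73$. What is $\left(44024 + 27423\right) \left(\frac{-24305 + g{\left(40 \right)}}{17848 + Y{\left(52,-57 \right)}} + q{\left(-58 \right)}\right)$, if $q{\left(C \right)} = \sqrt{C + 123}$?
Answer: $- \frac{266354416}{2737} + 71447 \sqrt{65} \approx 4.7871 \cdot 10^{5}$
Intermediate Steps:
$Y{\left(v,X \right)} = - \frac{1}{2} + X$ ($Y{\left(v,X \right)} = - \frac{1}{2} + \left(0 v + X\right) = - \frac{1}{2} + \left(0 + X\right) = - \frac{1}{2} + X$)
$q{\left(C \right)} = \sqrt{123 + C}$
$\left(44024 + 27423\right) \left(\frac{-24305 + g{\left(40 \right)}}{17848 + Y{\left(52,-57 \right)}} + q{\left(-58 \right)}\right) = \left(44024 + 27423\right) \left(\frac{-24305 + 73}{17848 - \frac{115}{2}} + \sqrt{123 - 58}\right) = 71447 \left(- \frac{24232}{17848 - \frac{115}{2}} + \sqrt{65}\right) = 71447 \left(- \frac{24232}{\frac{35581}{2}} + \sqrt{65}\right) = 71447 \left(\left(-24232\right) \frac{2}{35581} + \sqrt{65}\right) = 71447 \left(- \frac{3728}{2737} + \sqrt{65}\right) = - \frac{266354416}{2737} + 71447 \sqrt{65}$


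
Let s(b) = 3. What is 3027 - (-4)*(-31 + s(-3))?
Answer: 2915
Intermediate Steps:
3027 - (-4)*(-31 + s(-3)) = 3027 - (-4)*(-31 + 3) = 3027 - (-4)*(-28) = 3027 - 1*112 = 3027 - 112 = 2915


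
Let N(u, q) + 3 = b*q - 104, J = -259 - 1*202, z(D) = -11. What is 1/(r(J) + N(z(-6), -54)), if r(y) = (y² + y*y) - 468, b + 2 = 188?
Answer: 1/414423 ≈ 2.4130e-6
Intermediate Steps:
b = 186 (b = -2 + 188 = 186)
J = -461 (J = -259 - 202 = -461)
r(y) = -468 + 2*y² (r(y) = (y² + y²) - 468 = 2*y² - 468 = -468 + 2*y²)
N(u, q) = -107 + 186*q (N(u, q) = -3 + (186*q - 104) = -3 + (-104 + 186*q) = -107 + 186*q)
1/(r(J) + N(z(-6), -54)) = 1/((-468 + 2*(-461)²) + (-107 + 186*(-54))) = 1/((-468 + 2*212521) + (-107 - 10044)) = 1/((-468 + 425042) - 10151) = 1/(424574 - 10151) = 1/414423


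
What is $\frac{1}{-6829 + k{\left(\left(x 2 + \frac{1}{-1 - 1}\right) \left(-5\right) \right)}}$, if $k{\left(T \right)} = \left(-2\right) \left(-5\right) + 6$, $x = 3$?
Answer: $- \frac{1}{6813} \approx -0.00014678$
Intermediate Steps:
$k{\left(T \right)} = 16$ ($k{\left(T \right)} = 10 + 6 = 16$)
$\frac{1}{-6829 + k{\left(\left(x 2 + \frac{1}{-1 - 1}\right) \left(-5\right) \right)}} = \frac{1}{-6829 + 16} = \frac{1}{-6813} = - \frac{1}{6813}$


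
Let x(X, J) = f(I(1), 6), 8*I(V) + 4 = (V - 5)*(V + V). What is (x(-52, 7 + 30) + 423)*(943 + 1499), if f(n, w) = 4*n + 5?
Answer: 1030524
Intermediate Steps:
I(V) = -½ + V*(-5 + V)/4 (I(V) = -½ + ((V - 5)*(V + V))/8 = -½ + ((-5 + V)*(2*V))/8 = -½ + (2*V*(-5 + V))/8 = -½ + V*(-5 + V)/4)
f(n, w) = 5 + 4*n
x(X, J) = -1 (x(X, J) = 5 + 4*(-½ - 5/4*1 + (¼)*1²) = 5 + 4*(-½ - 5/4 + (¼)*1) = 5 + 4*(-½ - 5/4 + ¼) = 5 + 4*(-3/2) = 5 - 6 = -1)
(x(-52, 7 + 30) + 423)*(943 + 1499) = (-1 + 423)*(943 + 1499) = 422*2442 = 1030524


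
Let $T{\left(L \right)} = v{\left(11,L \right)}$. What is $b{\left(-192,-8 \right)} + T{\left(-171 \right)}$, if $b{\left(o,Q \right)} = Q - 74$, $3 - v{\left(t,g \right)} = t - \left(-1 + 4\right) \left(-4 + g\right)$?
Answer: $-615$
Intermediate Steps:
$v{\left(t,g \right)} = -9 - t + 3 g$ ($v{\left(t,g \right)} = 3 - \left(t - \left(-1 + 4\right) \left(-4 + g\right)\right) = 3 - \left(t - 3 \left(-4 + g\right)\right) = 3 - \left(t - \left(-12 + 3 g\right)\right) = 3 - \left(12 + t - 3 g\right) = -9 - t + 3 g$)
$b{\left(o,Q \right)} = -74 + Q$ ($b{\left(o,Q \right)} = Q - 74 = -74 + Q$)
$T{\left(L \right)} = -20 + 3 L$ ($T{\left(L \right)} = -9 - 11 + 3 L = -20 + 3 L$)
$b{\left(-192,-8 \right)} + T{\left(-171 \right)} = \left(-74 - 8\right) + \left(-20 + 3 \left(-171\right)\right) = -82 - 533 = -615$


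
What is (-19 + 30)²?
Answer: 121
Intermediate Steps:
(-19 + 30)² = 11² = 121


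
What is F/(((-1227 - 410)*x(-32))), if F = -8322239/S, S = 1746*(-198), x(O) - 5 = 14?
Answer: -8322239/10752555924 ≈ -0.00077398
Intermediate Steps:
x(O) = 19 (x(O) = 5 + 14 = 19)
S = -345708
F = 8322239/345708 (F = -8322239/(-345708) = -8322239*(-1/345708) = 8322239/345708 ≈ 24.073)
F/(((-1227 - 410)*x(-32))) = 8322239/(345708*(((-1227 - 410)*19))) = 8322239/(345708*((-1637*19))) = (8322239/345708)/(-31103) = (8322239/345708)*(-1/31103) = -8322239/10752555924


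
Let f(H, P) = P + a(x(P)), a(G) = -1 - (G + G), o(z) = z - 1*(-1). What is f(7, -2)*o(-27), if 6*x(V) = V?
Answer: 182/3 ≈ 60.667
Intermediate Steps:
x(V) = V/6
o(z) = 1 + z (o(z) = z + 1 = 1 + z)
a(G) = -1 - 2*G
f(H, P) = -1 + 2*P/3 (f(H, P) = P + (-1 - P/3) = -1 + 2*P/3)
f(7, -2)*o(-27) = (-1 + (2/3)*(-2))*(1 - 27) = (-1 - 4/3)*(-26) = -7/3*(-26) = 182/3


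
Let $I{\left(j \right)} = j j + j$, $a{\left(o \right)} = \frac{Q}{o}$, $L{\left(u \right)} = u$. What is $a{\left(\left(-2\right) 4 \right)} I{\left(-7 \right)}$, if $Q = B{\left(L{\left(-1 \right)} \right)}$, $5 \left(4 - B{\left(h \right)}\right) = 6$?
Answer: $- \frac{147}{10} \approx -14.7$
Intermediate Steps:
$B{\left(h \right)} = \frac{14}{5}$ ($B{\left(h \right)} = 4 - \frac{6}{5} = \frac{14}{5}$)
$Q = \frac{14}{5} \approx 2.8$
$a{\left(o \right)} = \frac{14}{5 o}$
$I{\left(j \right)} = j + j^{2}$ ($I{\left(j \right)} = j^{2} + j = j + j^{2}$)
$a{\left(\left(-2\right) 4 \right)} I{\left(-7 \right)} = \frac{14}{5 \left(\left(-2\right) 4\right)} \left(- 7 \left(1 - 7\right)\right) = \frac{14}{5 \left(-8\right)} \left(\left(-7\right) \left(-6\right)\right) = \frac{14}{5} \left(- \frac{1}{8}\right) 42 = \left(- \frac{7}{20}\right) 42 = - \frac{147}{10}$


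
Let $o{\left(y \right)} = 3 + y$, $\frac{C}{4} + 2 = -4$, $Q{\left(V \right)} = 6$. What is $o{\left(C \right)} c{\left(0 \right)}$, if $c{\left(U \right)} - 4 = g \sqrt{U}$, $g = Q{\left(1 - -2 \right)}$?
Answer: $-84$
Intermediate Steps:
$C = -24$ ($C = -8 + 4 \left(-4\right) = -8 - 16 = -24$)
$g = 6$
$c{\left(U \right)} = 4 + 6 \sqrt{U}$
$o{\left(C \right)} c{\left(0 \right)} = \left(3 - 24\right) \left(4 + 6 \sqrt{0}\right) = - 21 \left(4 + 6 \cdot 0\right) = - 21 \left(4 + 0\right) = \left(-21\right) 4 = -84$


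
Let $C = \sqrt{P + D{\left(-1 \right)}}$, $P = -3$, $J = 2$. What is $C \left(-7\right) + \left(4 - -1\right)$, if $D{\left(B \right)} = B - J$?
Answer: $5 - 7 i \sqrt{6} \approx 5.0 - 17.146 i$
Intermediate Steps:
$D{\left(B \right)} = -2 + B$ ($D{\left(B \right)} = B - 2 = -2 + B$)
$C = i \sqrt{6}$ ($C = \sqrt{-3 - 3} = \sqrt{-6} = i \sqrt{6} \approx 2.4495 i$)
$C \left(-7\right) + \left(4 - -1\right) = i \sqrt{6} \left(-7\right) + \left(4 - -1\right) = - 7 i \sqrt{6} + \left(4 + 1\right) = - 7 i \sqrt{6} + 5 = 5 - 7 i \sqrt{6}$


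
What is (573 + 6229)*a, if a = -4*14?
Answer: -380912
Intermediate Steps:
a = -56
(573 + 6229)*a = (573 + 6229)*(-56) = 6802*(-56) = -380912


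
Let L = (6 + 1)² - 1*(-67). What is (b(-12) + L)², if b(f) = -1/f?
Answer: 1940449/144 ≈ 13475.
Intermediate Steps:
L = 116 (L = 7² + 67 = 49 + 67 = 116)
(b(-12) + L)² = (-1/(-12) + 116)² = (-1*(-1/12) + 116)² = (1/12 + 116)² = (1393/12)² = 1940449/144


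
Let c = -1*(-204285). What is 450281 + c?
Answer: 654566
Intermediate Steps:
c = 204285
450281 + c = 450281 + 204285 = 654566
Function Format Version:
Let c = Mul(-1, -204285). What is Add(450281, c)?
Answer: 654566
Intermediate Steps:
c = 204285
Add(450281, c) = Add(450281, 204285) = 654566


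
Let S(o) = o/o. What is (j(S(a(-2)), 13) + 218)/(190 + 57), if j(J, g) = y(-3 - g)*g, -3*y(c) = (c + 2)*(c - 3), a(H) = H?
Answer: -2804/741 ≈ -3.7841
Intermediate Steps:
S(o) = 1
y(c) = -(-3 + c)*(2 + c)/3 (y(c) = -(c + 2)*(c - 3)/3 = -(2 + c)*(-3 + c)/3 = -(-3 + c)*(2 + c)/3)
j(J, g) = g*(1 - g/3 - (-3 - g)²/3) (j(J, g) = (2 - (-3 - g)²/3 + (-3 - g)/3)*g = (2 - (-3 - g)²/3 + (-1 - g/3))*g = (1 - g/3 - (-3 - g)²/3)*g = g*(1 - g/3 - (-3 - g)²/3))
(j(S(a(-2)), 13) + 218)/(190 + 57) = (-⅓*13*(-3 + 13 + (3 + 13)²) + 218)/(190 + 57) = (-⅓*13*(-3 + 13 + 16²) + 218)/247 = (-⅓*13*(-3 + 13 + 256) + 218)*(1/247) = (-⅓*13*266 + 218)*(1/247) = (-3458/3 + 218)*(1/247) = -2804/3*1/247 = -2804/741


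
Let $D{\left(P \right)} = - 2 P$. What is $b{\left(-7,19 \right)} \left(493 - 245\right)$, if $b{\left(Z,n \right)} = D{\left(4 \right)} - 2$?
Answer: $-2480$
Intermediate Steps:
$b{\left(Z,n \right)} = -10$ ($b{\left(Z,n \right)} = \left(-2\right) 4 - 2 = -8 - 2 = -10$)
$b{\left(-7,19 \right)} \left(493 - 245\right) = - 10 \left(493 - 245\right) = \left(-10\right) 248 = -2480$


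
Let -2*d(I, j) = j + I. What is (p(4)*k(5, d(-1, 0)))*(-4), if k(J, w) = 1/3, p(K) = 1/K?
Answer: -1/3 ≈ -0.33333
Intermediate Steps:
d(I, j) = -I/2 - j/2 (d(I, j) = -(j + I)/2 = -(I + j)/2 = -I/2 - j/2)
k(J, w) = 1/3
(p(4)*k(5, d(-1, 0)))*(-4) = ((1/3)/4)*(-4) = ((1/4)*(1/3))*(-4) = (1/12)*(-4) = -1/3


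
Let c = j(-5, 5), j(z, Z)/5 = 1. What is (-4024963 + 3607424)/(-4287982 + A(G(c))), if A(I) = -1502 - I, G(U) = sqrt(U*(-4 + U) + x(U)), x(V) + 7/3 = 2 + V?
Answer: 5373080579628/55199018958739 - 417539*sqrt(87)/55199018958739 ≈ 0.097340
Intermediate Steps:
j(z, Z) = 5 (j(z, Z) = 5*1 = 5)
c = 5
x(V) = -1/3 + V (x(V) = -7/3 + (2 + V) = -1/3 + V)
G(U) = sqrt(-1/3 + U + U*(-4 + U)) (G(U) = sqrt(U*(-4 + U) + (-1/3 + U)) = sqrt(-1/3 + U + U*(-4 + U)))
(-4024963 + 3607424)/(-4287982 + A(G(c))) = (-4024963 + 3607424)/(-4287982 + (-1502 - sqrt(-3 - 27*5 + 9*5**2)/3)) = -417539/(-4287982 + (-1502 - sqrt(-3 - 135 + 9*25)/3)) = -417539/(-4287982 + (-1502 - sqrt(-3 - 135 + 225)/3)) = -417539/(-4287982 + (-1502 - sqrt(87)/3)) = -417539/(-4289484 - sqrt(87)/3)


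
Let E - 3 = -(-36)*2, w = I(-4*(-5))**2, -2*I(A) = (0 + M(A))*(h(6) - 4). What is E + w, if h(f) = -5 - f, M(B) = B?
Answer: 22575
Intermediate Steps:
I(A) = 15*A/2 (I(A) = -(0 + A)*((-5 - 1*6) - 4)/2 = -A*((-5 - 6) - 4)/2 = -A*(-11 - 4)/2 = -A*(-15)/2 = -(-15)*A/2 = 15*A/2)
w = 22500 (w = (15*(-4*(-5))/2)**2 = ((15/2)*20)**2 = 150**2 = 22500)
E = 75 (E = 3 - (-36)*2 = 3 - 9*(-8) = 3 + 72 = 75)
E + w = 75 + 22500 = 22575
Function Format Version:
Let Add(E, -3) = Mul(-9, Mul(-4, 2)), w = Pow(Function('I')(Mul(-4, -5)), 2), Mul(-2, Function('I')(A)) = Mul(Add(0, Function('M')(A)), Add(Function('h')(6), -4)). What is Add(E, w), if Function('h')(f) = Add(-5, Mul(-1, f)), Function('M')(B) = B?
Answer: 22575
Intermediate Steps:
Function('I')(A) = Mul(Rational(15, 2), A) (Function('I')(A) = Mul(Rational(-1, 2), Mul(Add(0, A), Add(Add(-5, Mul(-1, 6)), -4))) = Mul(Rational(-1, 2), Mul(A, Add(Add(-5, -6), -4))) = Mul(Rational(-1, 2), Mul(A, Add(-11, -4))) = Mul(Rational(-1, 2), Mul(A, -15)) = Mul(Rational(-1, 2), Mul(-15, A)) = Mul(Rational(15, 2), A))
w = 22500 (w = Pow(Mul(Rational(15, 2), Mul(-4, -5)), 2) = Pow(Mul(Rational(15, 2), 20), 2) = Pow(150, 2) = 22500)
E = 75 (E = Add(3, Mul(-9, Mul(-4, 2))) = Add(3, Mul(-9, -8)) = Add(3, 72) = 75)
Add(E, w) = Add(75, 22500) = 22575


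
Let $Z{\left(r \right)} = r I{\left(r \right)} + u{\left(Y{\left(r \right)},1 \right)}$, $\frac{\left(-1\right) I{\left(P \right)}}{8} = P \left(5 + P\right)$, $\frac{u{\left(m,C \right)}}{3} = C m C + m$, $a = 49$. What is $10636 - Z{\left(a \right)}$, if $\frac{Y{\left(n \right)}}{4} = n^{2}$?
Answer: $990244$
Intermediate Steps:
$Y{\left(n \right)} = 4 n^{2}$
$u{\left(m,C \right)} = 3 m + 3 m C^{2}$ ($u{\left(m,C \right)} = 3 \left(C m C + m\right) = 3 \left(m C^{2} + m\right) = 3 \left(m + m C^{2}\right) = 3 m + 3 m C^{2}$)
$I{\left(P \right)} = - 8 P \left(5 + P\right)$
$Z{\left(r \right)} = 24 r^{2} - 8 r^{2} \left(5 + r\right)$ ($Z{\left(r \right)} = r \left(- 8 r \left(5 + r\right)\right) + 3 \cdot 4 r^{2} \left(1 + 1^{2}\right) = - 8 r^{2} \left(5 + r\right) + 3 \cdot 4 r^{2} \left(1 + 1\right) = - 8 r^{2} \left(5 + r\right) + 3 \cdot 4 r^{2} \cdot 2 = - 8 r^{2} \left(5 + r\right) + 24 r^{2} = 24 r^{2} - 8 r^{2} \left(5 + r\right)$)
$10636 - Z{\left(a \right)} = 10636 - 8 \cdot 49^{2} \left(-2 - 49\right) = 10636 - 8 \cdot 2401 \left(-2 - 49\right) = 10636 - 8 \cdot 2401 \left(-51\right) = 10636 - -979608 = 10636 + 979608 = 990244$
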